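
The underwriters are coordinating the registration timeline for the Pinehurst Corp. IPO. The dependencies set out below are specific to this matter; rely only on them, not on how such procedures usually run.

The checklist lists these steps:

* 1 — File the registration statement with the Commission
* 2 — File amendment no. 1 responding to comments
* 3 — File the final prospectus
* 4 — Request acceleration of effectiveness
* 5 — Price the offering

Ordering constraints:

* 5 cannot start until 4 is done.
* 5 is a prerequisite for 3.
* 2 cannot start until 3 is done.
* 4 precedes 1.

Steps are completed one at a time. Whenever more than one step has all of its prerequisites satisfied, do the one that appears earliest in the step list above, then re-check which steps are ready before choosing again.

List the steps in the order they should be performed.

4 is the only step with nothing outstanding, so it goes first.
Ready: 1 and 5. 1 is listed earlier → 1.
5 needed 4, now all done → 5.
3 needed 5, now all done → 3.
2 is the only step now ready → 2.

4 1 5 3 2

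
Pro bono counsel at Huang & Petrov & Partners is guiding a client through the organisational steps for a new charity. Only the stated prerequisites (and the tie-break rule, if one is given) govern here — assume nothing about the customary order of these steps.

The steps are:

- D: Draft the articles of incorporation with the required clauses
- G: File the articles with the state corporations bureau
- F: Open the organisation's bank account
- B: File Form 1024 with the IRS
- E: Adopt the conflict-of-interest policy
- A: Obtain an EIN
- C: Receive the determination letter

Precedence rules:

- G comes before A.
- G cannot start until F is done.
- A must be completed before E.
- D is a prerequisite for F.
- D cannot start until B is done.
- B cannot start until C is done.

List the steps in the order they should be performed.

C → B → D → F → G → A → E

C is the only step with nothing outstanding, so it goes first.
B needed C, now all done → B.
Next only D has its prerequisites met → D.
That leaves F as the only ready step → F.
G needed F, now all done → G.
Next only A has its prerequisites met → A.
E needed A, now all done → E.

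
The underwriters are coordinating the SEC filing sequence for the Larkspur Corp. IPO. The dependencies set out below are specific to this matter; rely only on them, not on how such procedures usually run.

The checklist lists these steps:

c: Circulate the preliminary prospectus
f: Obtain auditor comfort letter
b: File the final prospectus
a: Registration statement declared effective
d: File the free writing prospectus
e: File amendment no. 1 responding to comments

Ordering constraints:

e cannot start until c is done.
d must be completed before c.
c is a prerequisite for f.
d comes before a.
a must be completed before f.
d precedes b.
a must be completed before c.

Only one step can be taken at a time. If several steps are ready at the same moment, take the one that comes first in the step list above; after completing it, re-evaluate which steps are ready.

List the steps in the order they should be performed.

d, b, a, c, f, e

Only d has no prerequisites, so it is first.
Ready: b and a. b is listed earlier → b.
Next only a has its prerequisites met → a.
c is the only step now ready → c.
Ready: f and e. f is listed earlier → f.
e needed c, now all done → e.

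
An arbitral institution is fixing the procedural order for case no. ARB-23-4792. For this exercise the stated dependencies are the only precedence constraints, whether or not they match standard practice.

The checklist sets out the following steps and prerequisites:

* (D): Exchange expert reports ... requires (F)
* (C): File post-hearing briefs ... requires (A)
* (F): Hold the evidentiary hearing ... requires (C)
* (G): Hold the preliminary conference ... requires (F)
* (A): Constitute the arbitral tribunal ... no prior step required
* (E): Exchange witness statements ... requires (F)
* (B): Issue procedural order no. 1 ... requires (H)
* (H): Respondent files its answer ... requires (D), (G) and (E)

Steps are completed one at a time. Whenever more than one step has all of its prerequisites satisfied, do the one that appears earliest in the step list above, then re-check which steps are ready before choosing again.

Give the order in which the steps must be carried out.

(A) is the only step with nothing outstanding, so it goes first.
(C) needed (A), now all done → (C).
(F) needed (C), now all done → (F).
Now (D), (G) and (E) have their prerequisites met. (D) is listed earlier, so (D) next.
Ready: (G) and (E). (G) is listed earlier → (G).
That leaves (E) as the only ready step → (E).
(H) needed (D), (G) and (E), now all done → (H).
That leaves (B) as the only ready step → (B).

(A) → (C) → (F) → (D) → (G) → (E) → (H) → (B)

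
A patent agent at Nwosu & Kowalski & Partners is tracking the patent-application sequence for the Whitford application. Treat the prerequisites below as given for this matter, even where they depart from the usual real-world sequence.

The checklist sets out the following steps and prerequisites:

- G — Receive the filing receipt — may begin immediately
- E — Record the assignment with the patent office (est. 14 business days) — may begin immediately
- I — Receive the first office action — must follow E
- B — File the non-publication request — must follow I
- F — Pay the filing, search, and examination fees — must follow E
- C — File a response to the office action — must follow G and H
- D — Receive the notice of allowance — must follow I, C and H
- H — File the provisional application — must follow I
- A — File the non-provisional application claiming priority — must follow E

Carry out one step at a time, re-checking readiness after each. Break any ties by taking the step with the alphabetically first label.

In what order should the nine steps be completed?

Nothing is required for E and G. E has the earlier label → E first.
A, F and I now also ready, so the ready set is {A, F, G, I}; A has the earlier label → A.
Ready: F, G and I. F has the earlier label → F.
G and I are both available; G has the earlier label → G.
Next only I has its prerequisites met → I.
Ready: B and H. B has the earlier label → B.
H is the only step now ready → H.
C needed G and H, now all done → C.
D needed C, H and I, now all done → D.

E, A, F, G, I, B, H, C, D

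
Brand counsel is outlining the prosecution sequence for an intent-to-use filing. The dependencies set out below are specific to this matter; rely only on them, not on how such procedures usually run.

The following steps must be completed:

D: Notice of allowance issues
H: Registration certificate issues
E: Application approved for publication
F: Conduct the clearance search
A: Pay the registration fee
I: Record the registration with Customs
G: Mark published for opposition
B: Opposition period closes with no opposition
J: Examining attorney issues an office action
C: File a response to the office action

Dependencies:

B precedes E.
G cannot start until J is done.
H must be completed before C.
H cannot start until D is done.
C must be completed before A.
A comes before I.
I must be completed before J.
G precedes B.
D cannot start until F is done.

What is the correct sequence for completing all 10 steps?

F has no prerequisites → F first.
That leaves D as the only ready step → D.
H needed D, now all done → H.
C needed H, now all done → C.
A is the only step now ready → A.
I is the only step now ready → I.
That leaves J as the only ready step → J.
G needed J, now all done → G.
B needed G, now all done → B.
E is the only step now ready → E.

F D H C A I J G B E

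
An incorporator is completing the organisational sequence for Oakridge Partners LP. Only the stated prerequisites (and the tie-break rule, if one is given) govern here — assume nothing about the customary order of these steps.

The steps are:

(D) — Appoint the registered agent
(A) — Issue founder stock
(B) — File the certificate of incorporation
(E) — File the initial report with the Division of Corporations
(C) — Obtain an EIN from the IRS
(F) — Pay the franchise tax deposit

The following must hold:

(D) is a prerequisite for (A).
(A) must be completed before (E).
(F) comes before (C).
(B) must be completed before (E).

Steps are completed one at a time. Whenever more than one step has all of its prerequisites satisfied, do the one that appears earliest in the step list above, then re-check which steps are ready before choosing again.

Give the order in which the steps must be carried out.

(D), (B) and (F) have no prerequisites; (D) is listed earlier, so (D) is first.
(A) now also ready, so the ready set is {(A), (B), (F)}; (A) is listed earlier → (A).
(B) and (F) are both available; (B) is listed earlier → (B).
(E) and (F) are both available; (E) is listed earlier → (E).
That leaves (F) as the only ready step → (F).
That leaves (C) as the only ready step → (C).

(D), (A), (B), (E), (F), (C)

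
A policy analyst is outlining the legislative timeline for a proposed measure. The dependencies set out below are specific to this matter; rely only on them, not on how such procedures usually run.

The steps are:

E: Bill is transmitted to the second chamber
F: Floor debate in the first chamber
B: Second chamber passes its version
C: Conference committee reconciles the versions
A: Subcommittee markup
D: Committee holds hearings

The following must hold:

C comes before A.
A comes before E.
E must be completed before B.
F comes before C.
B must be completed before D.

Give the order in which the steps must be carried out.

F has no prerequisites → F first.
That leaves C as the only ready step → C.
A needed C, now all done → A.
E needed A, now all done → E.
B needed E, now all done → B.
Next only D has its prerequisites met → D.

F, C, A, E, B, D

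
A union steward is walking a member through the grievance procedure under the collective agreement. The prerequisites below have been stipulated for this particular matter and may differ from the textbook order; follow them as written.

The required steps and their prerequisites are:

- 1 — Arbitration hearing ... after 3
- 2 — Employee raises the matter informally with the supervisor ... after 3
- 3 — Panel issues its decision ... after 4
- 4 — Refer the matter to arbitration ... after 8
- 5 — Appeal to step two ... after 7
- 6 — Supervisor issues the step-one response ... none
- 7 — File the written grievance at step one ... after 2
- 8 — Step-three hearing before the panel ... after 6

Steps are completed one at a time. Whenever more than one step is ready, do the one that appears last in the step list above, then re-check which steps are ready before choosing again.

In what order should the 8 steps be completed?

6 is the only step with nothing outstanding, so it goes first.
That leaves 8 as the only ready step → 8.
4 is the only step now ready → 4.
3 needed 4, now all done → 3.
Now 2 and 1 have their prerequisites met. 2 is listed later, so 2 next.
7 and 1 are both available; 7 is listed later → 7.
Now 5 and 1 have their prerequisites met. 5 is listed later, so 5 next.
1 needed 3, now all done → 1.

6, 8, 4, 3, 2, 7, 5, 1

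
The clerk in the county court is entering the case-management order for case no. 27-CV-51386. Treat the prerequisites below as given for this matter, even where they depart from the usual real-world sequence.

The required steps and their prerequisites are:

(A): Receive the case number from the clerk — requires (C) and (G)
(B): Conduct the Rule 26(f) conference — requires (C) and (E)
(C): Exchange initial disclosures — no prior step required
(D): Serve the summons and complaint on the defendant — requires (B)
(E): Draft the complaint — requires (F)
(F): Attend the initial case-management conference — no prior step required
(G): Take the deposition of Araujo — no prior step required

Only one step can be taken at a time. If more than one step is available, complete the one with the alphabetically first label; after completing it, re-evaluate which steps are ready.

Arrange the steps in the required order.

(C), (F) and (G) have no prerequisites; (C) has the earlier label, so (C) is first.
(F) and (G) are both available; (F) has the earlier label → (F).
(E) and (G) are both available; (E) has the earlier label → (E).
Now (B) and (G) have their prerequisites met. (B) has the earlier label, so (B) next.
Ready: (D) and (G). (D) has the earlier label → (D).
That leaves (G) as the only ready step → (G).
(A) needed (C) and (G), now all done → (A).

(C), (F), (E), (B), (D), (G), (A)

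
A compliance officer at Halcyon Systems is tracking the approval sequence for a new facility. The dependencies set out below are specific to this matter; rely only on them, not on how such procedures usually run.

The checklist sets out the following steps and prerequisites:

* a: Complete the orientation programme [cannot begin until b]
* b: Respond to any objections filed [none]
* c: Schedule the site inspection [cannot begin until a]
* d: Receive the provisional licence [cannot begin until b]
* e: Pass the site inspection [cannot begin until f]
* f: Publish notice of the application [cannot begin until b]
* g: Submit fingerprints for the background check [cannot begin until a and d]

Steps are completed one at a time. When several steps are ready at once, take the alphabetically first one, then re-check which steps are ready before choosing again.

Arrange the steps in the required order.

b a c d f e g

b has no prerequisites → b first.
Ready: a, d and f. a has the earlier label → a.
Ready: c, d and f. c has the earlier label → c.
Ready: d and f. d has the earlier label → d.
g now also ready, so the ready set is {f, g}; f has the earlier label → f.
e now also ready, so the ready set is {e, g}; e has the earlier label → e.
g is the only step now ready → g.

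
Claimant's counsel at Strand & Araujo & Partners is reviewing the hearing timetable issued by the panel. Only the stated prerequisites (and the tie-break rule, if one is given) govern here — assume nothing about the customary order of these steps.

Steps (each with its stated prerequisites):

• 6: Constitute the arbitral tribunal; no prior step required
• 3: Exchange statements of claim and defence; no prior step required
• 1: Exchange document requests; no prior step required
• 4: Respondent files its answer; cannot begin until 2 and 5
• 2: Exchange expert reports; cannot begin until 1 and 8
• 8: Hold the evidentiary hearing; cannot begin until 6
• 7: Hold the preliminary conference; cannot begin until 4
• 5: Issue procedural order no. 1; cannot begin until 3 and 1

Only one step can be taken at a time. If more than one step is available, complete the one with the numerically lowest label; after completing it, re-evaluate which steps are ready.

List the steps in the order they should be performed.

1, 3 and 6 have no prerequisites; 1 has the earlier label, so 1 is first.
Ready: 3 and 6. 3 has the earlier label → 3.
Now 5 and 6 have their prerequisites met. 5 has the earlier label, so 5 next.
6 is the only step now ready → 6.
That leaves 8 as the only ready step → 8.
That leaves 2 as the only ready step → 2.
That leaves 4 as the only ready step → 4.
Next only 7 has its prerequisites met → 7.

1, 3, 5, 6, 8, 2, 4, 7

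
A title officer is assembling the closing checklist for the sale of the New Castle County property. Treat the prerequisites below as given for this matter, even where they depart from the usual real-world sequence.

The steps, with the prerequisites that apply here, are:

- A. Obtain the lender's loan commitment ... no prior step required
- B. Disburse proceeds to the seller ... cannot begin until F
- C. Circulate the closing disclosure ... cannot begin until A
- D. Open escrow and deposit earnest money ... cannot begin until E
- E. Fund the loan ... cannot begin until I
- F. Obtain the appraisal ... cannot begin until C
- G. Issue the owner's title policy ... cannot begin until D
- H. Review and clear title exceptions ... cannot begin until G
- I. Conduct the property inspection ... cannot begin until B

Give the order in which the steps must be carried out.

A, C, F, B, I, E, D, G, H

Only A has no prerequisites, so it is first.
C needed A, now all done → C.
F needed C, now all done → F.
B is the only step now ready → B.
I needed B, now all done → I.
That leaves E as the only ready step → E.
That leaves D as the only ready step → D.
G needed D, now all done → G.
H needed G, now all done → H.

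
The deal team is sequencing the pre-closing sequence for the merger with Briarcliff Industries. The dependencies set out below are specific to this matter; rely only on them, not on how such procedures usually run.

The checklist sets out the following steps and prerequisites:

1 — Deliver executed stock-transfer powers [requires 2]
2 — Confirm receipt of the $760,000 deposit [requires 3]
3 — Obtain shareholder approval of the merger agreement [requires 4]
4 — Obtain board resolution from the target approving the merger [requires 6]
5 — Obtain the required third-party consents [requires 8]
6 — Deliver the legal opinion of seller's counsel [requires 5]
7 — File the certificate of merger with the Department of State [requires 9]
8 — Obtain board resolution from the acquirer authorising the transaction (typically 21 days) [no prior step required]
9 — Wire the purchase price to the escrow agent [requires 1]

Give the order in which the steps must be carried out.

8 has no prerequisites → 8 first.
5 is the only step now ready → 5.
Next only 6 has its prerequisites met → 6.
That leaves 4 as the only ready step → 4.
That leaves 3 as the only ready step → 3.
That leaves 2 as the only ready step → 2.
1 needed 2, now all done → 1.
9 needed 1, now all done → 9.
7 needed 9, now all done → 7.

8, 5, 6, 4, 3, 2, 1, 9, 7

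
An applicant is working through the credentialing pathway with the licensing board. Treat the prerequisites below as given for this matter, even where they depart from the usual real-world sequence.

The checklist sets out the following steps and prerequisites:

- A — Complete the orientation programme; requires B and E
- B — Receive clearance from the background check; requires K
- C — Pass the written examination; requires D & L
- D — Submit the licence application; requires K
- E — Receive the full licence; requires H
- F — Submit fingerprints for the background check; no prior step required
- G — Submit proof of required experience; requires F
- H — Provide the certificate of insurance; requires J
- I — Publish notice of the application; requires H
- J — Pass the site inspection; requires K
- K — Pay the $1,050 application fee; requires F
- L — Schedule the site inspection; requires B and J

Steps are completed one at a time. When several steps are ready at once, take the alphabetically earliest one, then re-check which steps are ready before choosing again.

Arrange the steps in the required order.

F, G, K, B, D, J, H, E, A, I, L, C

F has no prerequisites → F first.
Ready: G and K. G has the earlier label → G.
K needed F, now all done → K.
Ready: B, D and J. B has the earlier label → B.
D and J are both available; D has the earlier label → D.
J is the only step now ready → J.
Now H and L have their prerequisites met. H has the earlier label, so H next.
E and I now also ready, so the ready set is {E, I, L}; E has the earlier label → E.
Now A, I and L have their prerequisites met. A has the earlier label, so A next.
Ready: I and L. I has the earlier label → I.
L needed B and J, now all done → L.
C is the only step now ready → C.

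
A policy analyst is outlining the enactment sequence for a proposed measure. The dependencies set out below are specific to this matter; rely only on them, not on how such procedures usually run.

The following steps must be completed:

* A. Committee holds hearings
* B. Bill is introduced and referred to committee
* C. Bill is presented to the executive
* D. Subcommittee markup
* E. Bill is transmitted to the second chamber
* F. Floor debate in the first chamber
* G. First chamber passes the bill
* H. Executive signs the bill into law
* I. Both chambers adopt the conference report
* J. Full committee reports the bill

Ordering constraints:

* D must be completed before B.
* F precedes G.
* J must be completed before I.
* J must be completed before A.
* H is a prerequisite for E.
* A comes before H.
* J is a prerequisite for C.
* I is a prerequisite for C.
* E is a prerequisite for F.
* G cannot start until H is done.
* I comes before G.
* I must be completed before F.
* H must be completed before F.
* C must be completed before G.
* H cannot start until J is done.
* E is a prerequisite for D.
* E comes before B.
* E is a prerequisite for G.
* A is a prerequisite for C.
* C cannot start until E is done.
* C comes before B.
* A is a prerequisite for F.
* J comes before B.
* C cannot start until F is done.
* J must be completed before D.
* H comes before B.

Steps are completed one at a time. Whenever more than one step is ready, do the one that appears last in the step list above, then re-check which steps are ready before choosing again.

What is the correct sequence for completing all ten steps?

J is the only step with nothing outstanding, so it goes first.
Ready: I and A. I is listed later → I.
Next only A has its prerequisites met → A.
H needed J and A, now all done → H.
E is the only step now ready → E.
Now F and D have their prerequisites met. F is listed later, so F next.
C now also ready, so the ready set is {D, C}; D is listed later → D.
That leaves C as the only ready step → C.
Ready: G and B. G is listed later → G.
B is the only step now ready → B.

J, I, A, H, E, F, D, C, G, B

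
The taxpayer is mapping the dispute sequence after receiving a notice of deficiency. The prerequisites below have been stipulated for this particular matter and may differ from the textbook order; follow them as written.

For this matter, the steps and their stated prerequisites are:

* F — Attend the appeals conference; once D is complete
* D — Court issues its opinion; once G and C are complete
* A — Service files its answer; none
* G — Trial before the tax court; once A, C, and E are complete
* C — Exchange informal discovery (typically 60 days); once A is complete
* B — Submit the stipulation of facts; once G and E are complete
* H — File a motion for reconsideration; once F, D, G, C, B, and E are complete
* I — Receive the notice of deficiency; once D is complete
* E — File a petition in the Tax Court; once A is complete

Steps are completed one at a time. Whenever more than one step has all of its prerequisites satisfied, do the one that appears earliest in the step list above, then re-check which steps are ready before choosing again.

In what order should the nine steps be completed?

A is the only step with nothing outstanding, so it goes first.
C and E are both available; C is listed earlier → C.
That leaves E as the only ready step → E.
G needed A, C and E, now all done → G.
Now D and B have their prerequisites met. D is listed earlier, so D next.
Now F, B and I have their prerequisites met. F is listed earlier, so F next.
Now B and I have their prerequisites met. B is listed earlier, so B next.
Ready: H and I. H is listed earlier → H.
Next only I has its prerequisites met → I.

A → C → E → G → D → F → B → H → I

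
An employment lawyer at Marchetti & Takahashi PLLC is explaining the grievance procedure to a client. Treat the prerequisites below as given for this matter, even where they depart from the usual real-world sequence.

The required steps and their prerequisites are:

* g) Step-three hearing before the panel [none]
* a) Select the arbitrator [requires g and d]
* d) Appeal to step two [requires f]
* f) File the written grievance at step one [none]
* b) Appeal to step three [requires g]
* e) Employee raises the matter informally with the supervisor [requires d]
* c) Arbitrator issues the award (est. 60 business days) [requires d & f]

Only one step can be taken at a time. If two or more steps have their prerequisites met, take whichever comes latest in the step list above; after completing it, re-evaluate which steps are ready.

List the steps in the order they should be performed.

f, d, c, e, g, b, a

Nothing is required for f and g. f is listed later → f first.
Ready: d and g. d is listed later → d.
Now c, e and g have their prerequisites met. c is listed later, so c next.
Now e and g have their prerequisites met. e is listed later, so e next.
g is the only step now ready → g.
Ready: b and a. b is listed later → b.
a needed d and g, now all done → a.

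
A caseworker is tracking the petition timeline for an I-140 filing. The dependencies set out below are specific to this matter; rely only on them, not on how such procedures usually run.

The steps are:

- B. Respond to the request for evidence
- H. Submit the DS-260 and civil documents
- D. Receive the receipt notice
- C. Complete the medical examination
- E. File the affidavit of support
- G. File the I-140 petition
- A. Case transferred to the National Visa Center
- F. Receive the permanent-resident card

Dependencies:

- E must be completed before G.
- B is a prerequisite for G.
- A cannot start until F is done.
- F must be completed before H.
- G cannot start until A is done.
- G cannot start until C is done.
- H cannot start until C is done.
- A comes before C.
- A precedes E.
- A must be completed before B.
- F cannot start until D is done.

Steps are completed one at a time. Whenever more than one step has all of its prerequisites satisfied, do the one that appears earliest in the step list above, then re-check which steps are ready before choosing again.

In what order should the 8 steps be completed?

D F A B C H E G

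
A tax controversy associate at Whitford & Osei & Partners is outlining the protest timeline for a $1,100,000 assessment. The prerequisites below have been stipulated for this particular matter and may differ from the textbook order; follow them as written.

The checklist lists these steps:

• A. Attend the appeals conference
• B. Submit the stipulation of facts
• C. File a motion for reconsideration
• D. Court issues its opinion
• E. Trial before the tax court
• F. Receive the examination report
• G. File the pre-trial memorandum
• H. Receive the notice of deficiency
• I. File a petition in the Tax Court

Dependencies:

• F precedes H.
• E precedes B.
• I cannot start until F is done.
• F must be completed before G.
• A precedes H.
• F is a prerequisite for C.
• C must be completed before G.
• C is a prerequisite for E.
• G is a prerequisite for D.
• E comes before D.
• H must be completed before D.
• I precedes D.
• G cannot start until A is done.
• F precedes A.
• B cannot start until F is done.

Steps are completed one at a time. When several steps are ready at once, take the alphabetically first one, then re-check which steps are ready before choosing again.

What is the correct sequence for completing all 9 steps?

F, A, C, E, B, G, H, I, D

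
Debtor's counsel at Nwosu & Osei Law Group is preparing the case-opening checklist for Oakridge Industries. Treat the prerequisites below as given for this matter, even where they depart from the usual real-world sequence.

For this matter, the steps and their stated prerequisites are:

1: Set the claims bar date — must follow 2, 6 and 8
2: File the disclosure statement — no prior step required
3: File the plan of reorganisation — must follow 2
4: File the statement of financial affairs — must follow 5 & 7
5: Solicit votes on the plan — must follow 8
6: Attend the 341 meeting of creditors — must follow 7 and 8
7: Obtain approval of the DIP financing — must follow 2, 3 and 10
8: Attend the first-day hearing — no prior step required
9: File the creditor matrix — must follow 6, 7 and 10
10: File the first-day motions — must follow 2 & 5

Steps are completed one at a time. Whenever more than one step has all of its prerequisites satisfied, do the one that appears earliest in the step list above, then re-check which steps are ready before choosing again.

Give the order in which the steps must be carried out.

2, 3, 8, 5, 10, 7, 4, 6, 1, 9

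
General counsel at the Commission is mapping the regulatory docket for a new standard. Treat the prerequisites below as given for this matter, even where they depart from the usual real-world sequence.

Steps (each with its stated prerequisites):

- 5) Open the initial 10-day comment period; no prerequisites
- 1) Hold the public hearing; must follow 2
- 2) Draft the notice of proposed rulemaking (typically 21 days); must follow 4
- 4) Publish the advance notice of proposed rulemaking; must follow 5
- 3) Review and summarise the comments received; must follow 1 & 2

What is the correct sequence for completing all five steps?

5 → 4 → 2 → 1 → 3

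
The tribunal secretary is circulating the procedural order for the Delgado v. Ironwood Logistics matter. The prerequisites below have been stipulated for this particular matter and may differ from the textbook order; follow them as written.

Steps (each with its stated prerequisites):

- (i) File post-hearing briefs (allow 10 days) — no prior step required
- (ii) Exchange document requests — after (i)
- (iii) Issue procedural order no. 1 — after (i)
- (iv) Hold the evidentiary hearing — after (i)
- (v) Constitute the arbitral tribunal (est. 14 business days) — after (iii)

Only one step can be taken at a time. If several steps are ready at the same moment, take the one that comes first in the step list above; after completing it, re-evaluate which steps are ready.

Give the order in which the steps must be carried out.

(i), (ii), (iii), (iv), (v)

(i) is the only step with nothing outstanding, so it goes first.
Now (ii), (iii) and (iv) have their prerequisites met. (ii) is listed earlier, so (ii) next.
Now (iii) and (iv) have their prerequisites met. (iii) is listed earlier, so (iii) next.
(iv) and (v) are both available; (iv) is listed earlier → (iv).
That leaves (v) as the only ready step → (v).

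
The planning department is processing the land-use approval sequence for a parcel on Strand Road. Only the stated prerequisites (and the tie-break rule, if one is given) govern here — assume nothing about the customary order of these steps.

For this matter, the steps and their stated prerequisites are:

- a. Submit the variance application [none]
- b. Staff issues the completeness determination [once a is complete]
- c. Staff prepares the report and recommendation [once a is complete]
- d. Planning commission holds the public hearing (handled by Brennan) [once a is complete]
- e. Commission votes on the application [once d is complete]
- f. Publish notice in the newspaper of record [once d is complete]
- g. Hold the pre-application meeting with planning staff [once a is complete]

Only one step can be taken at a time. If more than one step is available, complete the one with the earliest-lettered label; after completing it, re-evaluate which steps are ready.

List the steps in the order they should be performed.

a is the only step with nothing outstanding, so it goes first.
Ready: b, c, d and g. b has the earlier label → b.
c, d and g are all available; c has the earlier label → c.
Now d and g have their prerequisites met. d has the earlier label, so d next.
e and f now also ready, so the ready set is {e, f, g}; e has the earlier label → e.
Ready: f and g. f has the earlier label → f.
g needed a, now all done → g.

a b c d e f g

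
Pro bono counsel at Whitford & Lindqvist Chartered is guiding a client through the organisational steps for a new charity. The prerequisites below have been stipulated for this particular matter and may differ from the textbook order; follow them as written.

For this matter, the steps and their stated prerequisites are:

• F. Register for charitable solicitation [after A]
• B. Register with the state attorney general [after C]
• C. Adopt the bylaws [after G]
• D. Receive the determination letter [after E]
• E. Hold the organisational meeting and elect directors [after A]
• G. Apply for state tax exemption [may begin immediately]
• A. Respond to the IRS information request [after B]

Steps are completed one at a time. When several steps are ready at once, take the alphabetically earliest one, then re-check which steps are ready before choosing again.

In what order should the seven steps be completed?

Only G has no prerequisites, so it is first.
C is the only step now ready → C.
B is the only step now ready → B.
A needed B, now all done → A.
E and F are both available; E has the earlier label → E.
Now D and F have their prerequisites met. D has the earlier label, so D next.
F needed A, now all done → F.

G, C, B, A, E, D, F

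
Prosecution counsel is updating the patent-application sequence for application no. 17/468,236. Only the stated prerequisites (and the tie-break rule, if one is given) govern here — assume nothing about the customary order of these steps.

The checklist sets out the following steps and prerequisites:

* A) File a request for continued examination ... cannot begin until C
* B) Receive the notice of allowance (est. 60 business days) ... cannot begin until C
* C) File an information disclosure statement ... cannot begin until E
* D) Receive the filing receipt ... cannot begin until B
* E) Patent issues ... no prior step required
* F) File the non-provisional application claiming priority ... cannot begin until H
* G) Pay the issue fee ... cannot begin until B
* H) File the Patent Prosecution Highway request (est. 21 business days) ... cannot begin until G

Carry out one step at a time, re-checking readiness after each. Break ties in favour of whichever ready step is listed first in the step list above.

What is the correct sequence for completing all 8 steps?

E → C → A → B → D → G → H → F

E has no prerequisites → E first.
Next only C has its prerequisites met → C.
Now A and B have their prerequisites met. A is listed earlier, so A next.
That leaves B as the only ready step → B.
D and G are both available; D is listed earlier → D.
G needed B, now all done → G.
Next only H has its prerequisites met → H.
F is the only step now ready → F.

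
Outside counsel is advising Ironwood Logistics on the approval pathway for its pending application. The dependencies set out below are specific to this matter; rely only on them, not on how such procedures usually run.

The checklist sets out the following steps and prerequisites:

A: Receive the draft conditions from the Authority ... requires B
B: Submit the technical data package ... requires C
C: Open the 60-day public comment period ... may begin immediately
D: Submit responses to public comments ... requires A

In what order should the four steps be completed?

Only C has no prerequisites, so it is first.
B needed C, now all done → B.
A needed B, now all done → A.
D is the only step now ready → D.

C, B, A, D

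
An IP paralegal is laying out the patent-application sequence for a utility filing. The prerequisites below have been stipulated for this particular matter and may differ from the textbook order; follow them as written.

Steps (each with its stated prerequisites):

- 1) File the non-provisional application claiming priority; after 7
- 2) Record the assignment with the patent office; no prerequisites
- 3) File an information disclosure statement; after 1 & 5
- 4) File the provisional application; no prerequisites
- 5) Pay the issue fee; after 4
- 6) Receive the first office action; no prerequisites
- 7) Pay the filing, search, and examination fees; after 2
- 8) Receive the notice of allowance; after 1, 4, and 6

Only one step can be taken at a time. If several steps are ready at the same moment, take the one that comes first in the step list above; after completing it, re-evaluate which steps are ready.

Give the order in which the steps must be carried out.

2, 4, 5, 6, 7, 1, 3, 8

2, 4 and 6 have no prerequisites; 2 is listed earlier, so 2 is first.
4, 6 and 7 are all available; 4 is listed earlier → 4.
5, 6 and 7 are all available; 5 is listed earlier → 5.
Ready: 6 and 7. 6 is listed earlier → 6.
7 is the only step now ready → 7.
1 needed 7, now all done → 1.
Ready: 3 and 8. 3 is listed earlier → 3.
8 is the only step now ready → 8.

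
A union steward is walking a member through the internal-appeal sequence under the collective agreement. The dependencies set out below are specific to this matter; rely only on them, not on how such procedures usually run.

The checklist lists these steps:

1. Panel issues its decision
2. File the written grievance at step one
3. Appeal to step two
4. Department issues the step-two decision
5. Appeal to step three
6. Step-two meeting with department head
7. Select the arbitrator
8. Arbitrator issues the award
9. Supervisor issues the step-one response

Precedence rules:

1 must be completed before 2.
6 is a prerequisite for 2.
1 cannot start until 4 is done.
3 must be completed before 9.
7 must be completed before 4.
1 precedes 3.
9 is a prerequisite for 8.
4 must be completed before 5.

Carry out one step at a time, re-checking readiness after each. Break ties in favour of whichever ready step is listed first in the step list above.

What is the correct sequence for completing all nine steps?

6, 7, 4, 1, 2, 3, 5, 9, 8

Nothing is required for 6 and 7. 6 is listed earlier → 6 first.
7 is the only step now ready → 7.
That leaves 4 as the only ready step → 4.
Ready: 1 and 5. 1 is listed earlier → 1.
2, 3 and 5 are all available; 2 is listed earlier → 2.
Now 3 and 5 have their prerequisites met. 3 is listed earlier, so 3 next.
5 and 9 are both available; 5 is listed earlier → 5.
9 needed 3, now all done → 9.
8 needed 9, now all done → 8.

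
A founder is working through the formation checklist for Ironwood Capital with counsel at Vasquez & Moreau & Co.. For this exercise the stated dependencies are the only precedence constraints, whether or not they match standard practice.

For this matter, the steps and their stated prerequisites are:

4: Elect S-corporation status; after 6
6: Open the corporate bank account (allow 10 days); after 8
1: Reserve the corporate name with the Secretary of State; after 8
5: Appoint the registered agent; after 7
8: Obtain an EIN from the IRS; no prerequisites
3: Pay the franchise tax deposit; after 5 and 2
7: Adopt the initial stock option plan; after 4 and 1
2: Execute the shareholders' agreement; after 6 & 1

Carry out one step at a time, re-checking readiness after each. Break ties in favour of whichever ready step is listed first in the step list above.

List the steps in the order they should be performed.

Only 8 has no prerequisites, so it is first.
6 and 1 are both available; 6 is listed earlier → 6.
Now 4 and 1 have their prerequisites met. 4 is listed earlier, so 4 next.
That leaves 1 as the only ready step → 1.
Ready: 7 and 2. 7 is listed earlier → 7.
5 now also ready, so the ready set is {5, 2}; 5 is listed earlier → 5.
2 is the only step now ready → 2.
3 is the only step now ready → 3.

8 6 4 1 7 5 2 3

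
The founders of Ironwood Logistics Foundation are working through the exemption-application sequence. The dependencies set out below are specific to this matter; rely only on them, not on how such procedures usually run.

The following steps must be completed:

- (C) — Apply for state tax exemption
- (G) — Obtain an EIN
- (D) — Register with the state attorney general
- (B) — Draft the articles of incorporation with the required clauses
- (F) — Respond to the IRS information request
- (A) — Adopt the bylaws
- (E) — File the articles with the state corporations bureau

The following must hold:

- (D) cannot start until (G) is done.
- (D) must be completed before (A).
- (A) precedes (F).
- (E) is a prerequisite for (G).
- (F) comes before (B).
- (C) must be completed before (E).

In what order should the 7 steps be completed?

(C), (E), (G), (D), (A), (F), (B)

(C) has no prerequisites → (C) first.
Next only (E) has its prerequisites met → (E).
(G) needed (E), now all done → (G).
(D) is the only step now ready → (D).
That leaves (A) as the only ready step → (A).
That leaves (F) as the only ready step → (F).
(B) is the only step now ready → (B).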